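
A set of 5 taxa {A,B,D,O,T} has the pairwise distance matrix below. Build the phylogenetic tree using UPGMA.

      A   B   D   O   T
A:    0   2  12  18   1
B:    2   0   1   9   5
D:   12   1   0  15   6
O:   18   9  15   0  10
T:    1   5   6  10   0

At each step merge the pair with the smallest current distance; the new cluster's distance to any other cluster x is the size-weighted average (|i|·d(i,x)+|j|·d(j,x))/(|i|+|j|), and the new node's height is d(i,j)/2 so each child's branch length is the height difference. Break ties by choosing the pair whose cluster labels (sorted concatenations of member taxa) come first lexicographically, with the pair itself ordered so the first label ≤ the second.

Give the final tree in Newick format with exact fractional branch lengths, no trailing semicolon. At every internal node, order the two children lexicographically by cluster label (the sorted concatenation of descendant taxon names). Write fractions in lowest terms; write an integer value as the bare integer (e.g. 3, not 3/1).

(((A:1/2,T:1/2):21/8,(B:1/2,D:1/2):21/8):27/8,O:13/2)

step 1: merge (A,T) at d=1; branch lengths A→1/2, T→1/2; new cluster AT
  updated: d(AT,B)=7/2, d(AT,D)=9, d(AT,O)=14
step 2: merge (B,D) at d=1; branch lengths B→1/2, D→1/2; new cluster BD
  updated: d(AT,BD)=25/4, d(BD,O)=12
step 3: merge (AT,BD) at d=25/4; branch lengths AT→21/8, BD→21/8; new cluster ABDT
  updated: d(ABDT,O)=13
step 4: merge (ABDT,O) at d=13; branch lengths ABDT→27/8, O→13/2; new cluster ABDOT
final tree: (((A:1/2,T:1/2):21/8,(B:1/2,D:1/2):21/8):27/8,O:13/2)
total length: 137/8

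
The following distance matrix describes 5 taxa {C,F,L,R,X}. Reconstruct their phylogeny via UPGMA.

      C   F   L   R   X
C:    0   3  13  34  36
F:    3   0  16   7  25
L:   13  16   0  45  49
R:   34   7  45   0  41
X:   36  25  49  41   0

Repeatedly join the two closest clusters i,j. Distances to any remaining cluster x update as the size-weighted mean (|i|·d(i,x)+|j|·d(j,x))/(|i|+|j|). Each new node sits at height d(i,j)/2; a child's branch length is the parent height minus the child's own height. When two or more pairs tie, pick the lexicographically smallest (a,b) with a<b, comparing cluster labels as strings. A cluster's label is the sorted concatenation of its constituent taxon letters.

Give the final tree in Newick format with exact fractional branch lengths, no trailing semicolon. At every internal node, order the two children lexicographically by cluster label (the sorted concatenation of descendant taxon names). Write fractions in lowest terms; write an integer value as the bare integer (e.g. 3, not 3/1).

iteration 1: select C,F (d=3); attach at lengths (3/2, 3/2); label the merged cluster CF
  updated: d(CF,L)=29/2, d(CF,R)=41/2, d(CF,X)=61/2
iteration 2: select CF,L (d=29/2); attach at lengths (23/4, 29/4); label the merged cluster CFL
  updated: d(CFL,R)=86/3, d(CFL,X)=110/3
iteration 3: select CFL,R (d=86/3); attach at lengths (85/12, 43/3); label the merged cluster CFLR
  updated: d(CFLR,X)=151/4
iteration 4: select CFLR,X (d=151/4); attach at lengths (109/24, 151/8); label the merged cluster CFLRX
final tree: ((((C:3/2,F:3/2):23/4,L:29/4):85/12,R:43/3):109/24,X:151/8)
total length: 365/6

((((C:3/2,F:3/2):23/4,L:29/4):85/12,R:43/3):109/24,X:151/8)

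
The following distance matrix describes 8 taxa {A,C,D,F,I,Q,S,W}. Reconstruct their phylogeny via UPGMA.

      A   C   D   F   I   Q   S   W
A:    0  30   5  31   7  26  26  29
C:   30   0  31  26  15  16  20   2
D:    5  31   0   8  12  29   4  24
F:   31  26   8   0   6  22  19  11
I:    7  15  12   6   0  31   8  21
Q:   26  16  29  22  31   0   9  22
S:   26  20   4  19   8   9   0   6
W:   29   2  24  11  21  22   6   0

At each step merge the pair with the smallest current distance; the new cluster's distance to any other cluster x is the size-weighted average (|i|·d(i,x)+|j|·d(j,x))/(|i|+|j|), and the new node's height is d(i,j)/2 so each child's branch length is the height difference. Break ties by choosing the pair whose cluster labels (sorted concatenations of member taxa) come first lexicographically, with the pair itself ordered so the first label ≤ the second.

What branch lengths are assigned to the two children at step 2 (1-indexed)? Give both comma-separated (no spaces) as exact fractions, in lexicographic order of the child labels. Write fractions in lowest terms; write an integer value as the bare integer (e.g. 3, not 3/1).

2,2

step 1: merge (C,W) at d=2; branch lengths C→1, W→1; new cluster CW
  updated: d(A,CW)=59/2, d(CW,D)=55/2, d(CW,F)=37/2, d(CW,I)=18, d(CW,Q)=19, d(CW,S)=13
step 2: merge (D,S) at d=4; branch lengths D→2, S→2; new cluster DS
  updated: d(A,DS)=31/2, d(CW,DS)=81/4, d(DS,F)=27/2, d(DS,I)=10, d(DS,Q)=19
step 3: merge (F,I) at d=6; branch lengths F→3, I→3; new cluster FI
  updated: d(A,FI)=19, d(CW,FI)=73/4, d(DS,FI)=47/4, d(FI,Q)=53/2
step 4: merge (DS,FI) at d=47/4; branch lengths DS→31/8, FI→23/8; new cluster DFIS
  updated: d(A,DFIS)=69/4, d(CW,DFIS)=77/4, d(DFIS,Q)=91/4
step 5: merge (A,DFIS) at d=69/4; branch lengths A→69/8, DFIS→11/4; new cluster ADFIS
  updated: d(ADFIS,CW)=213/10, d(ADFIS,Q)=117/5
step 6: merge (CW,Q) at d=19; branch lengths CW→17/2, Q→19/2; new cluster CQW
  updated: d(ADFIS,CQW)=22
step 7: merge (ADFIS,CQW) at d=22; branch lengths ADFIS→19/8, CQW→3/2; new cluster ACDFIQSW
final tree: ((A:69/8,((D:2,S:2):31/8,(F:3,I:3):23/8):11/4):19/8,((C:1,W:1):17/2,Q:19/2):3/2)
total length: 52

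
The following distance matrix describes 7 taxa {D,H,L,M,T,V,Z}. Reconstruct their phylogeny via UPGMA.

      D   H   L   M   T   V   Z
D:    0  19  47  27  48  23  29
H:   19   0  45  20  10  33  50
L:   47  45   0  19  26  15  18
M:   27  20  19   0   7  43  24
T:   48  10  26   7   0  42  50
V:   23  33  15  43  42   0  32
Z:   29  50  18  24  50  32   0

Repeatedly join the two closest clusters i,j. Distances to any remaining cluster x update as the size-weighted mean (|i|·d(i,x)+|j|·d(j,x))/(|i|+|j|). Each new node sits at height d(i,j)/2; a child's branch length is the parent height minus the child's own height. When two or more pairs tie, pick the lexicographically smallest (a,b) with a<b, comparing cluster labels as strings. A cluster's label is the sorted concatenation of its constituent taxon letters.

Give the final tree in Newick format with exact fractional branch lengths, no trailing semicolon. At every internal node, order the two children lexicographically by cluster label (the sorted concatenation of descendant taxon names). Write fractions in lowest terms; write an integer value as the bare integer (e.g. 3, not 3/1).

step 1: merge (M,T) at d=7; branch lengths M→7/2, T→7/2; new cluster MT
  updated: d(D,MT)=75/2, d(H,MT)=15, d(L,MT)=45/2, d(MT,V)=85/2, d(MT,Z)=37
step 2: merge (H,MT) at d=15; branch lengths H→15/2, MT→4; new cluster HMT
  updated: d(D,HMT)=94/3, d(HMT,L)=30, d(HMT,V)=118/3, d(HMT,Z)=124/3
step 3: merge (L,V) at d=15; branch lengths L→15/2, V→15/2; new cluster LV
  updated: d(D,LV)=35, d(HMT,LV)=104/3, d(LV,Z)=25
step 4: merge (LV,Z) at d=25; branch lengths LV→5, Z→25/2; new cluster LVZ
  updated: d(D,LVZ)=33, d(HMT,LVZ)=332/9
step 5: merge (D,HMT) at d=94/3; branch lengths D→47/3, HMT→49/6; new cluster DHMT
  updated: d(DHMT,LVZ)=431/12
step 6: merge (DHMT,LVZ) at d=431/12; branch lengths DHMT→55/24, LVZ→131/24; new cluster DHLMTVZ
final tree: ((D:47/3,(H:15/2,(M:7/2,T:7/2):4):49/6):55/24,((L:15/2,V:15/2):5,Z:25/2):131/24)
total length: 991/12

((D:47/3,(H:15/2,(M:7/2,T:7/2):4):49/6):55/24,((L:15/2,V:15/2):5,Z:25/2):131/24)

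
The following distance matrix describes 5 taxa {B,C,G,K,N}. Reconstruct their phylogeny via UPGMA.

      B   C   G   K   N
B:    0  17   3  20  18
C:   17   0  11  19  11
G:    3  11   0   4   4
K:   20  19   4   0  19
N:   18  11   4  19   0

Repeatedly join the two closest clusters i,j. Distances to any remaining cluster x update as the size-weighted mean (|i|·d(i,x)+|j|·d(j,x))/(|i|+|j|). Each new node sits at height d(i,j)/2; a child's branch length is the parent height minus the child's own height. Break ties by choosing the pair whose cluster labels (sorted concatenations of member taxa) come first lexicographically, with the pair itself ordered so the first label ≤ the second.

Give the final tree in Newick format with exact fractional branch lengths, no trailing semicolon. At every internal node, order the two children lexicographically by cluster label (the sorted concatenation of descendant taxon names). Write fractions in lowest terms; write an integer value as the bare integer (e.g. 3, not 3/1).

iteration 1: select B,G (d=3); attach at lengths (3/2, 3/2); label the merged cluster BG
  updated: d(BG,C)=14, d(BG,K)=12, d(BG,N)=11
iteration 2: select BG,N (d=11); attach at lengths (4, 11/2); label the merged cluster BGN
  updated: d(BGN,C)=13, d(BGN,K)=43/3
iteration 3: select BGN,C (d=13); attach at lengths (1, 13/2); label the merged cluster BCGN
  updated: d(BCGN,K)=31/2
iteration 4: select BCGN,K (d=31/2); attach at lengths (5/4, 31/4); label the merged cluster BCGKN
final tree: ((((B:3/2,G:3/2):4,N:11/2):1,C:13/2):5/4,K:31/4)
total length: 29

((((B:3/2,G:3/2):4,N:11/2):1,C:13/2):5/4,K:31/4)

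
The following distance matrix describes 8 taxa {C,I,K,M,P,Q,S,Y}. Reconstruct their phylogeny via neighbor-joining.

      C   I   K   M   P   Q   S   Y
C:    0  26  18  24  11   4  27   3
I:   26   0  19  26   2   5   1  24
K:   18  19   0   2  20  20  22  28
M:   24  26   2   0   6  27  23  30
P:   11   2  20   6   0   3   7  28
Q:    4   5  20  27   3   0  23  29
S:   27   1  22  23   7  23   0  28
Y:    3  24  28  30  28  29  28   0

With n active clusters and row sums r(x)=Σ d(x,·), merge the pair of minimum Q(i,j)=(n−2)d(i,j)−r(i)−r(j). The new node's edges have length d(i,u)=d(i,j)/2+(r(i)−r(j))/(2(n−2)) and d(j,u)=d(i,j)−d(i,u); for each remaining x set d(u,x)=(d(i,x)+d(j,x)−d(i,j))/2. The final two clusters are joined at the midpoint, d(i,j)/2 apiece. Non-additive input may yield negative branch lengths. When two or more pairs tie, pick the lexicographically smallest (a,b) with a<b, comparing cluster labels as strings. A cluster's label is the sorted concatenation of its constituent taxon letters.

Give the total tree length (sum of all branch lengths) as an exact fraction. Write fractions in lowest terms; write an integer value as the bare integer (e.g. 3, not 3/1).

1349/32

step 1: merge (C,Y) at d=3, Q=-265; branch lengths C→-13/4, Y→25/4; new cluster CY
  updated: d(CY,I)=47/2, d(CY,K)=43/2, d(CY,M)=51/2, d(CY,P)=18, d(CY,Q)=15, d(CY,S)=26
step 2: merge (K,M) at d=2, Q=-204; branch lengths K→1/2, M→3/2; new cluster KM
  updated: d(CY,KM)=45/2, d(I,KM)=43/2, d(KM,P)=12, d(KM,Q)=45/2, d(KM,S)=43/2
step 3: merge (I,S) at d=1, Q=-255/2; branch lengths I→-43/16, S→59/16; new cluster IS
  updated: d(CY,IS)=97/4, d(IS,KM)=21, d(IS,P)=4, d(IS,Q)=27/2
step 4: merge (CY,KM) at d=45/2, Q=-361/4; branch lengths CY→277/24, KM→263/24; new cluster CKMY
  updated: d(CKMY,IS)=91/8, d(CKMY,P)=15/4, d(CKMY,Q)=15/2
step 5: merge (CKMY,Q) at d=15/2, Q=-253/8; branch lengths CKMY→109/32, Q→131/32; new cluster CKMQY
  updated: d(CKMQY,IS)=139/16, d(CKMQY,P)=-3/8
step 6: merge (CKMQY,IS) at d=139/16, Q=-197/16; branch lengths CKMQY→69/32, IS→209/32; new cluster CIKMQSY
  updated: d(CIKMQSY,P)=-81/32
step 7: merge (CIKMQSY,P) at d=-81/32; branch lengths CIKMQSY→-81/64, P→-81/64; new cluster CIKMPQSY
final tree: (((((C:-13/4,Y:25/4):277/24,(K:1/2,M:3/2):263/24):109/32,Q:131/32):69/32,(I:-43/16,S:59/16):209/32):-81/64,P:-81/64)
total length: 1349/32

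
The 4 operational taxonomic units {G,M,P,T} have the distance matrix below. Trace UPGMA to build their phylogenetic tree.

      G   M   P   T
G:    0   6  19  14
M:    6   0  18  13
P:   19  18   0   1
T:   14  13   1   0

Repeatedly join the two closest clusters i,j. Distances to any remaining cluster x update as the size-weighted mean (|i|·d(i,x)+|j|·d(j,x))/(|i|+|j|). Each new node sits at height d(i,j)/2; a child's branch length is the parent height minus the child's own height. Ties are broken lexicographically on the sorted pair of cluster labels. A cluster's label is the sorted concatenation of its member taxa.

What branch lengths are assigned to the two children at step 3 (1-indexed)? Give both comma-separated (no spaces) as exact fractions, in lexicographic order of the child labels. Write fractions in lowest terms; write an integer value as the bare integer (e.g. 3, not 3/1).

5,15/2

iteration 1: select P,T (d=1); attach at lengths (1/2, 1/2); label the merged cluster PT
  updated: d(G,PT)=33/2, d(M,PT)=31/2
iteration 2: select G,M (d=6); attach at lengths (3, 3); label the merged cluster GM
  updated: d(GM,PT)=16
iteration 3: select GM,PT (d=16); attach at lengths (5, 15/2); label the merged cluster GMPT
final tree: ((G:3,M:3):5,(P:1/2,T:1/2):15/2)
total length: 39/2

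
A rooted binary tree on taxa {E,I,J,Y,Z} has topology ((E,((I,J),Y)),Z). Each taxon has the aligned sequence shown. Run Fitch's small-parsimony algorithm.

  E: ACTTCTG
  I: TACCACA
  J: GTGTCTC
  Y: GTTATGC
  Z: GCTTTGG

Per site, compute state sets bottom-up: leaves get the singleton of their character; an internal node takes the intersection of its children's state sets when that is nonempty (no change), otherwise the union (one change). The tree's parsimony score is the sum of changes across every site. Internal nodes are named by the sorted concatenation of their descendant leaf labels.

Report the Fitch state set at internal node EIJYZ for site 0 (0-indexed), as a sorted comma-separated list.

site 0, node IJ: I={T} ∪ J={G} → {G,T} (+1)
site 0, node IJY: IJ={G,T} ∩ Y={G} → {G} (+0)
site 0, node EIJY: E={A} ∪ IJY={G} → {A,G} (+1)
site 0, node EIJYZ: EIJY={A,G} ∩ Z={G} → {G} (+0)
site 1, node IJ: I={A} ∪ J={T} → {A,T} (+1)
site 1, node IJY: IJ={A,T} ∩ Y={T} → {T} (+0)
site 1, node EIJY: E={C} ∪ IJY={T} → {C,T} (+1)
site 1, node EIJYZ: EIJY={C,T} ∩ Z={C} → {C} (+0)
site 2, node IJ: I={C} ∪ J={G} → {C,G} (+1)
site 2, node IJY: IJ={C,G} ∪ Y={T} → {C,G,T} (+1)
site 2, node EIJY: E={T} ∩ IJY={C,G,T} → {T} (+0)
site 2, node EIJYZ: EIJY={T} ∩ Z={T} → {T} (+0)
site 3, node IJ: I={C} ∪ J={T} → {C,T} (+1)
site 3, node IJY: IJ={C,T} ∪ Y={A} → {A,C,T} (+1)
site 3, node EIJY: E={T} ∩ IJY={A,C,T} → {T} (+0)
site 3, node EIJYZ: EIJY={T} ∩ Z={T} → {T} (+0)
site 4, node IJ: I={A} ∪ J={C} → {A,C} (+1)
site 4, node IJY: IJ={A,C} ∪ Y={T} → {A,C,T} (+1)
site 4, node EIJY: E={C} ∩ IJY={A,C,T} → {C} (+0)
site 4, node EIJYZ: EIJY={C} ∪ Z={T} → {C,T} (+1)
site 5, node IJ: I={C} ∪ J={T} → {C,T} (+1)
site 5, node IJY: IJ={C,T} ∪ Y={G} → {C,G,T} (+1)
site 5, node EIJY: E={T} ∩ IJY={C,G,T} → {T} (+0)
site 5, node EIJYZ: EIJY={T} ∪ Z={G} → {G,T} (+1)
site 6, node IJ: I={A} ∪ J={C} → {A,C} (+1)
site 6, node IJY: IJ={A,C} ∩ Y={C} → {C} (+0)
site 6, node EIJY: E={G} ∪ IJY={C} → {C,G} (+1)
site 6, node EIJYZ: EIJY={C,G} ∩ Z={G} → {G} (+0)
per-site changes: [2, 2, 2, 2, 3, 3, 2]; total = 16

G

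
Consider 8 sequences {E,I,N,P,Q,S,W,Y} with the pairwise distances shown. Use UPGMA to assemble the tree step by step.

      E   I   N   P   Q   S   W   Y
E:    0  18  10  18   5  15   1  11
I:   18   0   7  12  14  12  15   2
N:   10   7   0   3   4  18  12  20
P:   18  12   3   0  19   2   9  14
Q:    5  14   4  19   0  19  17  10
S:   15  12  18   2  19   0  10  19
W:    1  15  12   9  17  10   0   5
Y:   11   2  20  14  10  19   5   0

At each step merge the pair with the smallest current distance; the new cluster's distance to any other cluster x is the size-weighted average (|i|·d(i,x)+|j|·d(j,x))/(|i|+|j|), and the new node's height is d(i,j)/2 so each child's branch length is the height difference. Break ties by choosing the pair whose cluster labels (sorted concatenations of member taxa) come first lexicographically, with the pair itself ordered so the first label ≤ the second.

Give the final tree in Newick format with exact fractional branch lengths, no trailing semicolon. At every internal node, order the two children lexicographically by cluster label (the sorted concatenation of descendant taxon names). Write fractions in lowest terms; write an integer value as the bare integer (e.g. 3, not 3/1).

iteration 1: select E,W (d=1); attach at lengths (1/2, 1/2); label the merged cluster EW
  updated: d(EW,I)=33/2, d(EW,N)=11, d(EW,P)=27/2, d(EW,Q)=11, d(EW,S)=25/2, d(EW,Y)=8
iteration 2: select I,Y (d=2); attach at lengths (1, 1); label the merged cluster IY
  updated: d(EW,IY)=49/4, d(IY,N)=27/2, d(IY,P)=13, d(IY,Q)=12, d(IY,S)=31/2
iteration 3: select P,S (d=2); attach at lengths (1, 1); label the merged cluster PS
  updated: d(EW,PS)=13, d(IY,PS)=57/4, d(N,PS)=21/2, d(PS,Q)=19
iteration 4: select N,Q (d=4); attach at lengths (2, 2); label the merged cluster NQ
  updated: d(EW,NQ)=11, d(IY,NQ)=51/4, d(NQ,PS)=59/4
iteration 5: select EW,NQ (d=11); attach at lengths (5, 7/2); label the merged cluster ENQW
  updated: d(ENQW,IY)=25/2, d(ENQW,PS)=111/8
iteration 6: select ENQW,IY (d=25/2); attach at lengths (3/4, 21/4); label the merged cluster EINQWY
  updated: d(EINQWY,PS)=14
iteration 7: select EINQWY,PS (d=14); attach at lengths (3/4, 6); label the merged cluster EINPQSWY
final tree: ((((E:1/2,W:1/2):5,(N:2,Q:2):7/2):3/4,(I:1,Y:1):21/4):3/4,(P:1,S:1):6)
total length: 121/4

((((E:1/2,W:1/2):5,(N:2,Q:2):7/2):3/4,(I:1,Y:1):21/4):3/4,(P:1,S:1):6)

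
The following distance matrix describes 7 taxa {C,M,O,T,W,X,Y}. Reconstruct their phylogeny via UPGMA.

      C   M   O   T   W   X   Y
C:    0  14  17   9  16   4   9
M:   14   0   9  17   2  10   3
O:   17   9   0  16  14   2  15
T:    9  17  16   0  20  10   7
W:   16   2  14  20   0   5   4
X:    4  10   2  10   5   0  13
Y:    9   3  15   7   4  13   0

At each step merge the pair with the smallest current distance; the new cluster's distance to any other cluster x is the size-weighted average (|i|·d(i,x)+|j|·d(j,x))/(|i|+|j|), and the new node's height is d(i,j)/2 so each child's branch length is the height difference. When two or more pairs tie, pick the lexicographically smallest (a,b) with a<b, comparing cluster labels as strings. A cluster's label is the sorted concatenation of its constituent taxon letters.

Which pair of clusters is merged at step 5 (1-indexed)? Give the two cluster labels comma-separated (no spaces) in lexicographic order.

iteration 1: select M,W (d=2); attach at lengths (1, 1); label the merged cluster MW
  updated: d(C,MW)=15, d(MW,O)=23/2, d(MW,T)=37/2, d(MW,X)=15/2, d(MW,Y)=7/2
iteration 2: select O,X (d=2); attach at lengths (1, 1); label the merged cluster OX
  updated: d(C,OX)=21/2, d(MW,OX)=19/2, d(OX,T)=13, d(OX,Y)=14
iteration 3: select MW,Y (d=7/2); attach at lengths (3/4, 7/4); label the merged cluster MWY
  updated: d(C,MWY)=13, d(MWY,OX)=11, d(MWY,T)=44/3
iteration 4: select C,T (d=9); attach at lengths (9/2, 9/2); label the merged cluster CT
  updated: d(CT,MWY)=83/6, d(CT,OX)=47/4
iteration 5: select MWY,OX (d=11); attach at lengths (15/4, 9/2); label the merged cluster MOWXY
  updated: d(CT,MOWXY)=13
iteration 6: select CT,MOWXY (d=13); attach at lengths (2, 1); label the merged cluster CMOTWXY
final tree: ((C:9/2,T:9/2):2,(((M:1,W:1):3/4,Y:7/4):15/4,(O:1,X:1):9/2):1)
total length: 107/4

MWY,OX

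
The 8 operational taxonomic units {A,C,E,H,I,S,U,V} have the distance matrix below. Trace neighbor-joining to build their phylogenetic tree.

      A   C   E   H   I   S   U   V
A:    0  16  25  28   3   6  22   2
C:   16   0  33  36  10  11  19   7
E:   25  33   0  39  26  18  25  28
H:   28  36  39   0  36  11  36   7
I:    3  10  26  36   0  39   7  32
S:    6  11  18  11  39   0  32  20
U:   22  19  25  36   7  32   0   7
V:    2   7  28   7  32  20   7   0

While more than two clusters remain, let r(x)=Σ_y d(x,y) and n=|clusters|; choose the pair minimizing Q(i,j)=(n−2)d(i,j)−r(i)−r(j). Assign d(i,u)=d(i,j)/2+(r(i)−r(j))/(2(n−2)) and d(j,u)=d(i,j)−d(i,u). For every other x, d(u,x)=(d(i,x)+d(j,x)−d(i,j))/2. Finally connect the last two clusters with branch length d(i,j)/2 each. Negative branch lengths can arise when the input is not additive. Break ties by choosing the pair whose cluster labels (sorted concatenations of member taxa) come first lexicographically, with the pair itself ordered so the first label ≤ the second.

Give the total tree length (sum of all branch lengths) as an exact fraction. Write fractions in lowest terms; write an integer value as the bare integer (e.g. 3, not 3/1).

step 1: merge (H,S) at d=11, Q=-264; branch lengths H→61/6, S→5/6; new cluster HS
  updated: d(A,HS)=23/2, d(C,HS)=18, d(E,HS)=23, d(HS,I)=32, d(HS,U)=57/2, d(HS,V)=8
step 2: merge (I,U) at d=7, Q=-367/2; branch lengths I→73/20, U→67/20; new cluster IU
  updated: d(A,IU)=9, d(C,IU)=11, d(E,IU)=22, d(HS,IU)=107/4, d(IU,V)=16
step 3: merge (E,IU) at d=22, Q=-511/4; branch lengths E→537/32, IU→167/32; new cluster EIU
  updated: d(A,EIU)=6, d(C,EIU)=11, d(EIU,HS)=111/8, d(EIU,V)=11
step 4: merge (C,EIU) at d=11, Q=-487/8; branch lengths C→115/16, EIU→61/16; new cluster CEIU
  updated: d(A,CEIU)=11/2, d(CEIU,HS)=167/16, d(CEIU,V)=7/2
step 5: merge (A,V) at d=2, Q=-57/2; branch lengths A→19/8, V→-3/8; new cluster AV
  updated: d(AV,CEIU)=7/2, d(AV,HS)=35/4
step 6: merge (AV,CEIU) at d=7/2, Q=-363/16; branch lengths AV→29/32, CEIU→83/32; new cluster ACEIUV
  updated: d(ACEIUV,HS)=251/32
step 7: merge (ACEIUV,HS) at d=251/32; branch lengths ACEIUV→251/64, HS→251/64; new cluster ACEHISUV
final tree: (((A:19/8,V:-3/8):29/32,(C:115/16,(E:537/32,(I:73/20,U:67/20):167/32):61/16):83/32):251/64,(H:61/6,S:5/6):251/64)
total length: 2059/32

2059/32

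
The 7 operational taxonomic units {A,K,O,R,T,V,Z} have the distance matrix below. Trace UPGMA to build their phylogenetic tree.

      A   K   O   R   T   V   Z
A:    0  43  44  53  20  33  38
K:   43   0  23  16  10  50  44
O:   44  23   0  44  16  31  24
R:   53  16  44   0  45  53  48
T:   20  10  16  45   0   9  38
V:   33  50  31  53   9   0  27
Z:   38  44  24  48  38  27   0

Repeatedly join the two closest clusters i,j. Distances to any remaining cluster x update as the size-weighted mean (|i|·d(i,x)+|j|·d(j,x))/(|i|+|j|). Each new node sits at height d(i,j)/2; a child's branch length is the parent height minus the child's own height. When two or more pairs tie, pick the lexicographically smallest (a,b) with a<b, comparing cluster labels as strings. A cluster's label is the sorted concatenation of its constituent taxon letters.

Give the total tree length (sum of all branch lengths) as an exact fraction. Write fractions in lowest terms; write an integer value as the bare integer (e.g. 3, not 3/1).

11671/120

iteration 1: select T,V (d=9); attach at lengths (9/2, 9/2); label the merged cluster TV
  updated: d(A,TV)=53/2, d(K,TV)=30, d(O,TV)=47/2, d(R,TV)=49, d(TV,Z)=65/2
iteration 2: select K,R (d=16); attach at lengths (8, 8); label the merged cluster KR
  updated: d(A,KR)=48, d(KR,O)=67/2, d(KR,TV)=79/2, d(KR,Z)=46
iteration 3: select O,TV (d=47/2); attach at lengths (47/4, 29/4); label the merged cluster OTV
  updated: d(A,OTV)=97/3, d(KR,OTV)=75/2, d(OTV,Z)=89/3
iteration 4: select OTV,Z (d=89/3); attach at lengths (37/12, 89/6); label the merged cluster OTVZ
  updated: d(A,OTVZ)=135/4, d(KR,OTVZ)=317/8
iteration 5: select A,OTVZ (d=135/4); attach at lengths (135/8, 49/24); label the merged cluster AOTVZ
  updated: d(AOTVZ,KR)=413/10
iteration 6: select AOTVZ,KR (d=413/10); attach at lengths (151/40, 253/20); label the merged cluster AKORTVZ
final tree: ((A:135/8,((O:47/4,(T:9/2,V:9/2):29/4):37/12,Z:89/6):49/24):151/40,(K:8,R:8):253/20)
total length: 11671/120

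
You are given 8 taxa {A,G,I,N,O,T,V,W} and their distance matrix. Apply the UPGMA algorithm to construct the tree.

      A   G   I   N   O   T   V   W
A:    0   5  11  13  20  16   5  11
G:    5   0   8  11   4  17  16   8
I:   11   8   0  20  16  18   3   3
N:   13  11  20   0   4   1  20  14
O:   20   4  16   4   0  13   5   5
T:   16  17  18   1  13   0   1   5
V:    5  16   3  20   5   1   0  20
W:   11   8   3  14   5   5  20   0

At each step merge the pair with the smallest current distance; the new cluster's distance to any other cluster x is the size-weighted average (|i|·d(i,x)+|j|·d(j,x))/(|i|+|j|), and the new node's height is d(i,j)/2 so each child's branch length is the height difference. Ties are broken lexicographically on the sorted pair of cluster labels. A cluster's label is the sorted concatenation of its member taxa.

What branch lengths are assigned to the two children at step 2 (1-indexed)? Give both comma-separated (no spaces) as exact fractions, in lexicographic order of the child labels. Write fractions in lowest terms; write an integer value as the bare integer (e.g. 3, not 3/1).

3/2,3/2

iteration 1: select N,T (d=1); attach at lengths (1/2, 1/2); label the merged cluster NT
  updated: d(A,NT)=29/2, d(G,NT)=14, d(I,NT)=19, d(NT,O)=17/2, d(NT,V)=21/2, d(NT,W)=19/2
iteration 2: select I,V (d=3); attach at lengths (3/2, 3/2); label the merged cluster IV
  updated: d(A,IV)=8, d(G,IV)=12, d(IV,NT)=59/4, d(IV,O)=21/2, d(IV,W)=23/2
iteration 3: select G,O (d=4); attach at lengths (2, 2); label the merged cluster GO
  updated: d(A,GO)=25/2, d(GO,IV)=45/4, d(GO,NT)=45/4, d(GO,W)=13/2
iteration 4: select GO,W (d=13/2); attach at lengths (5/4, 13/4); label the merged cluster GOW
  updated: d(A,GOW)=12, d(GOW,IV)=34/3, d(GOW,NT)=32/3
iteration 5: select A,IV (d=8); attach at lengths (4, 5/2); label the merged cluster AIV
  updated: d(AIV,GOW)=104/9, d(AIV,NT)=44/3
iteration 6: select GOW,NT (d=32/3); attach at lengths (25/12, 29/6); label the merged cluster GNOTW
  updated: d(AIV,GNOTW)=64/5
iteration 7: select AIV,GNOTW (d=64/5); attach at lengths (12/5, 16/15); label the merged cluster AGINOTVW
final tree: ((A:4,(I:3/2,V:3/2):5/2):12/5,(((G:2,O:2):5/4,W:13/4):25/12,(N:1/2,T:1/2):29/6):16/15)
total length: 1763/60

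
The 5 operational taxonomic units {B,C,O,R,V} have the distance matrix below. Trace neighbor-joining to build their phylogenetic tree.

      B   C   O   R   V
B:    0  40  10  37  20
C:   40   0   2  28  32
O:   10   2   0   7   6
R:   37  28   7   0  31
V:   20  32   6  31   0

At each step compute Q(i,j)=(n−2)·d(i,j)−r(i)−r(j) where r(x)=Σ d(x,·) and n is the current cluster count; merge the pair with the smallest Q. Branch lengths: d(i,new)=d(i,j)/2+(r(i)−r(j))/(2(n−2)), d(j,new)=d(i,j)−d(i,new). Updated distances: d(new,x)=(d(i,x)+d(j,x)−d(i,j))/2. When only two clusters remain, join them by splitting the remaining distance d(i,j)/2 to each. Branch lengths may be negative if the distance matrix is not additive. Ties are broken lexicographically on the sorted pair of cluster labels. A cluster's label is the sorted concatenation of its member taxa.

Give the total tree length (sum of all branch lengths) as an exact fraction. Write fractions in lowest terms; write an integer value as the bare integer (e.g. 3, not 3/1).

1. join B+V (d=20, Q=-136) ⇒ BV; edges |B|=13, |V|=7
  updated: d(BV,C)=26, d(BV,O)=-2, d(BV,R)=24
2. join BV+O (d=-2, Q=-59) ⇒ BOV; edges |BV|=37/4, |O|=-45/4
  updated: d(BOV,C)=15, d(BOV,R)=33/2
3. join BOV+C (d=15, Q=-119/2) ⇒ BCOV; edges |BOV|=7/4, |C|=53/4
  updated: d(BCOV,R)=59/4
4. join BCOV+R (d=59/4) ⇒ BCORV; edges |BCOV|=59/8, |R|=59/8
final tree: ((((B:13,V:7):37/4,O:-45/4):7/4,C:53/4):59/8,R:59/8)
total length: 191/4

191/4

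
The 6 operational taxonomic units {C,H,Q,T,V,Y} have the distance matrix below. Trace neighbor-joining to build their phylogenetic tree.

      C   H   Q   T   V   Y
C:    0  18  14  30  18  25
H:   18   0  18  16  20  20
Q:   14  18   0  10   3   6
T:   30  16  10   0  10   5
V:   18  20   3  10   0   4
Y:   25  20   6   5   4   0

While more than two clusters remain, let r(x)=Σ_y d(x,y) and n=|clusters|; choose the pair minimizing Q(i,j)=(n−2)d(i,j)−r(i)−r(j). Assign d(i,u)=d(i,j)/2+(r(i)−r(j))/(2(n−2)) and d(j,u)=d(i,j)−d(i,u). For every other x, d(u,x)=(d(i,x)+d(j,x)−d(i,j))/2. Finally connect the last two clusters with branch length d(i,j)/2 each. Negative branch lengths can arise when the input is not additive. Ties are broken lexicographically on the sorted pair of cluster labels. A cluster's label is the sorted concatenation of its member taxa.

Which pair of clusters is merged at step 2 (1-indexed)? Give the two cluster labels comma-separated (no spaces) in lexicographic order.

iteration 1: select C,H (d=18, Q=-125); attach at lengths (85/8, 59/8); label the merged cluster CH
  updated: d(CH,Q)=7, d(CH,T)=14, d(CH,V)=10, d(CH,Y)=27/2
iteration 2: select T,Y (d=5, Q=-105/2); attach at lengths (17/4, 3/4); label the merged cluster TY
  updated: d(CH,TY)=45/4, d(Q,TY)=11/2, d(TY,V)=9/2
iteration 3: select CH,Q (d=7, Q=-119/4); attach at lengths (107/16, 5/16); label the merged cluster CHQ
  updated: d(CHQ,TY)=39/8, d(CHQ,V)=3
iteration 4: select CHQ,TY (d=39/8, Q=-99/8); attach at lengths (27/16, 51/16); label the merged cluster CHQTY
  updated: d(CHQTY,V)=21/16
iteration 5: select CHQTY,V (d=21/16); attach at lengths (21/32, 21/32); label the merged cluster CHQTVY
final tree: ((((C:85/8,H:59/8):107/16,Q:5/16):27/16,(T:17/4,Y:3/4):51/16):21/32,V:21/32)
total length: 579/16

T,Y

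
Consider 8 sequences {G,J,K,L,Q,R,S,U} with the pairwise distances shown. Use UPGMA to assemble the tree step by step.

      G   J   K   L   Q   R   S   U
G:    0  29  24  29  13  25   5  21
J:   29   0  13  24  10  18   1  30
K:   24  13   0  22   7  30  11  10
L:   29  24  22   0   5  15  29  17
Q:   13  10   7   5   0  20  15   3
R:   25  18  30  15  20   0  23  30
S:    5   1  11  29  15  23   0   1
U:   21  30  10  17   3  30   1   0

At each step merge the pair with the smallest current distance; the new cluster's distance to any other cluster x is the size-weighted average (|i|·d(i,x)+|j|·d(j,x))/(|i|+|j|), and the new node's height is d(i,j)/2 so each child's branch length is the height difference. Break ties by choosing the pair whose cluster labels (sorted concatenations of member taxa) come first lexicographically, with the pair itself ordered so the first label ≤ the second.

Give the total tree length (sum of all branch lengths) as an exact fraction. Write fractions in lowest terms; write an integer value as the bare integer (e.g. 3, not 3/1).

step 1: merge (J,S) at d=1; branch lengths J→1/2, S→1/2; new cluster JS
  updated: d(G,JS)=17, d(JS,K)=12, d(JS,L)=53/2, d(JS,Q)=25/2, d(JS,R)=41/2, d(JS,U)=31/2
step 2: merge (Q,U) at d=3; branch lengths Q→3/2, U→3/2; new cluster QU
  updated: d(G,QU)=17, d(JS,QU)=14, d(K,QU)=17/2, d(L,QU)=11, d(QU,R)=25
step 3: merge (K,QU) at d=17/2; branch lengths K→17/4, QU→11/4; new cluster KQU
  updated: d(G,KQU)=58/3, d(JS,KQU)=40/3, d(KQU,L)=44/3, d(KQU,R)=80/3
step 4: merge (JS,KQU) at d=40/3; branch lengths JS→37/6, KQU→29/12; new cluster JKQSU
  updated: d(G,JKQSU)=92/5, d(JKQSU,L)=97/5, d(JKQSU,R)=121/5
step 5: merge (L,R) at d=15; branch lengths L→15/2, R→15/2; new cluster LR
  updated: d(G,LR)=27, d(JKQSU,LR)=109/5
step 6: merge (G,JKQSU) at d=92/5; branch lengths G→46/5, JKQSU→38/15; new cluster GJKQSU
  updated: d(GJKQSU,LR)=68/3
step 7: merge (GJKQSU,LR) at d=68/3; branch lengths GJKQSU→32/15, LR→23/6; new cluster GJKLQRSU
final tree: ((G:46/5,((J:1/2,S:1/2):37/6,(K:17/4,(Q:3/2,U:3/2):11/4):29/12):38/15):32/15,(L:15/2,R:15/2):23/6)
total length: 3137/60

3137/60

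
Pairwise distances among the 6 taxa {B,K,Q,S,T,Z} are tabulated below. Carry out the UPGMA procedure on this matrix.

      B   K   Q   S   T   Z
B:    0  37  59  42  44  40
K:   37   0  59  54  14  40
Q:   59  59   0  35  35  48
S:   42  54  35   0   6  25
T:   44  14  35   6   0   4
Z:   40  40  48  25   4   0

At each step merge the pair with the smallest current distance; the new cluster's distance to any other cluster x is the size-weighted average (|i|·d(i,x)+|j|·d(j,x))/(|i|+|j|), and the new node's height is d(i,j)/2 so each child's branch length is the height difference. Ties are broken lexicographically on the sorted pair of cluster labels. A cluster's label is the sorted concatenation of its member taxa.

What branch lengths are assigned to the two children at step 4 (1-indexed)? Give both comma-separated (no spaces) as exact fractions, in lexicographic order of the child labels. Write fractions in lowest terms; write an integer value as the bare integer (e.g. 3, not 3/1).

step 1: merge (T,Z) at d=4; branch lengths T→2, Z→2; new cluster TZ
  updated: d(B,TZ)=42, d(K,TZ)=27, d(Q,TZ)=83/2, d(S,TZ)=31/2
step 2: merge (S,TZ) at d=31/2; branch lengths S→31/4, TZ→23/4; new cluster STZ
  updated: d(B,STZ)=42, d(K,STZ)=36, d(Q,STZ)=118/3
step 3: merge (K,STZ) at d=36; branch lengths K→18, STZ→41/4; new cluster KSTZ
  updated: d(B,KSTZ)=163/4, d(KSTZ,Q)=177/4
step 4: merge (B,KSTZ) at d=163/4; branch lengths B→163/8, KSTZ→19/8; new cluster BKSTZ
  updated: d(BKSTZ,Q)=236/5
step 5: merge (BKSTZ,Q) at d=236/5; branch lengths BKSTZ→129/40, Q→118/5; new cluster BKQSTZ
final tree: ((B:163/8,(K:18,(S:31/4,(T:2,Z:2):23/4):41/4):19/8):129/40,Q:118/5)
total length: 3813/40

163/8,19/8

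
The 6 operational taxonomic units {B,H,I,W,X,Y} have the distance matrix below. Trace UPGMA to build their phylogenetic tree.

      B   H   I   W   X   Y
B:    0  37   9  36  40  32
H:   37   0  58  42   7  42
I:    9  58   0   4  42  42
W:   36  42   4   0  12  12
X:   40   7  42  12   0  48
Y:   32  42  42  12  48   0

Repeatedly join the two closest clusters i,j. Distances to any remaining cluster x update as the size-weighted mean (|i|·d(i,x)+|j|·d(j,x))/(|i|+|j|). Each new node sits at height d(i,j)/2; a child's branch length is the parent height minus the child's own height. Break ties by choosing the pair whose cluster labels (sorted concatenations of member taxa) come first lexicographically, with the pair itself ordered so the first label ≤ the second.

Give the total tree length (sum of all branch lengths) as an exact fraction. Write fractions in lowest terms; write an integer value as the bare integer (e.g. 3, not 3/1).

1709/24

1. join I+W (d=4) ⇒ IW; edges |I|=2, |W|=2
  updated: d(B,IW)=45/2, d(H,IW)=50, d(IW,X)=27, d(IW,Y)=27
2. join H+X (d=7) ⇒ HX; edges |H|=7/2, |X|=7/2
  updated: d(B,HX)=77/2, d(HX,IW)=77/2, d(HX,Y)=45
3. join B+IW (d=45/2) ⇒ BIW; edges |B|=45/4, |IW|=37/4
  updated: d(BIW,HX)=77/2, d(BIW,Y)=86/3
4. join BIW+Y (d=86/3) ⇒ BIWY; edges |BIW|=37/12, |Y|=43/3
  updated: d(BIWY,HX)=321/8
5. join BIWY+HX (d=321/8) ⇒ BHIWXY; edges |BIWY|=275/48, |HX|=265/16
final tree: (((B:45/4,(I:2,W:2):37/4):37/12,Y:43/3):275/48,(H:7/2,X:7/2):265/16)
total length: 1709/24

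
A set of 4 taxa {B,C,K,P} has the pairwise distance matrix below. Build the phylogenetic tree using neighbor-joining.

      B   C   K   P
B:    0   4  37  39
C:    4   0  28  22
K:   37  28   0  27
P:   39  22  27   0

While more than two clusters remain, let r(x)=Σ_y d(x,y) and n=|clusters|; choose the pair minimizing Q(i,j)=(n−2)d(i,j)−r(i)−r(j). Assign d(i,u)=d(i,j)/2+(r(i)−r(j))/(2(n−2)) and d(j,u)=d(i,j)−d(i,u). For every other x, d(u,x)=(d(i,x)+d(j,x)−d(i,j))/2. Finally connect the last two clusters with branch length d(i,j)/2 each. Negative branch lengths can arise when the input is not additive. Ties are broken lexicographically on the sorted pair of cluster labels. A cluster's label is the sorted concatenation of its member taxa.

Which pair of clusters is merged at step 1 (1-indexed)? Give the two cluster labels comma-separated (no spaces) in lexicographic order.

1. join B+C (d=4, Q=-126) ⇒ BC; edges |B|=17/2, |C|=-9/2
  updated: d(BC,K)=61/2, d(BC,P)=57/2
2. join BC+K (d=61/2, Q=-86) ⇒ BCK; edges |BC|=16, |K|=29/2
  updated: d(BCK,P)=25/2
3. join BCK+P (d=25/2) ⇒ BCKP; edges |BCK|=25/4, |P|=25/4
final tree: (((B:17/2,C:-9/2):16,K:29/2):25/4,P:25/4)
total length: 47

B,C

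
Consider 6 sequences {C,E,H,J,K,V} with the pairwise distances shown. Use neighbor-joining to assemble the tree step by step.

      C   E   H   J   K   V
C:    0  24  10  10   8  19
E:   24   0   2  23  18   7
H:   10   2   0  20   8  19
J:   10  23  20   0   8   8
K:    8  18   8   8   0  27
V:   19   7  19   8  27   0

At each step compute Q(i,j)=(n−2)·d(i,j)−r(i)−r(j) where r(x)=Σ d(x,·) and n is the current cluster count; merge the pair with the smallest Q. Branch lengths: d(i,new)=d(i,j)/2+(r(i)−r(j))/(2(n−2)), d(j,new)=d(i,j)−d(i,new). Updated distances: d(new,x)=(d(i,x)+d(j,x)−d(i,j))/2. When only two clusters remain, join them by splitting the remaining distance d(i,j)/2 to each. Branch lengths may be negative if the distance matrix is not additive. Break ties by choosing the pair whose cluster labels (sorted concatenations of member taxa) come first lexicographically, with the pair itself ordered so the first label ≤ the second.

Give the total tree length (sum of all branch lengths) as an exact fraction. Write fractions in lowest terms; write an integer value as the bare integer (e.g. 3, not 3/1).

1. join E+V (d=7, Q=-126) ⇒ EV; edges |E|=11/4, |V|=17/4
  updated: d(C,EV)=18, d(EV,H)=7, d(EV,J)=12, d(EV,K)=19
2. join EV+H (d=7, Q=-80) ⇒ EHV; edges |EV|=16/3, |H|=5/3
  updated: d(C,EHV)=21/2, d(EHV,J)=25/2, d(EHV,K)=10
3. join C+EHV (d=21/2, Q=-81/2) ⇒ CEHV; edges |C|=33/8, |EHV|=51/8
  updated: d(CEHV,J)=6, d(CEHV,K)=15/4
4. join CEHV+J (d=6, Q=-71/4) ⇒ CEHJV; edges |CEHV|=7/8, |J|=41/8
  updated: d(CEHJV,K)=23/8
5. join CEHJV+K (d=23/8) ⇒ CEHJKV; edges |CEHJV|=23/16, |K|=23/16
final tree: (((C:33/8,((E:11/4,V:17/4):16/3,H:5/3):51/8):7/8,J:41/8):23/16,K:23/16)
total length: 267/8

267/8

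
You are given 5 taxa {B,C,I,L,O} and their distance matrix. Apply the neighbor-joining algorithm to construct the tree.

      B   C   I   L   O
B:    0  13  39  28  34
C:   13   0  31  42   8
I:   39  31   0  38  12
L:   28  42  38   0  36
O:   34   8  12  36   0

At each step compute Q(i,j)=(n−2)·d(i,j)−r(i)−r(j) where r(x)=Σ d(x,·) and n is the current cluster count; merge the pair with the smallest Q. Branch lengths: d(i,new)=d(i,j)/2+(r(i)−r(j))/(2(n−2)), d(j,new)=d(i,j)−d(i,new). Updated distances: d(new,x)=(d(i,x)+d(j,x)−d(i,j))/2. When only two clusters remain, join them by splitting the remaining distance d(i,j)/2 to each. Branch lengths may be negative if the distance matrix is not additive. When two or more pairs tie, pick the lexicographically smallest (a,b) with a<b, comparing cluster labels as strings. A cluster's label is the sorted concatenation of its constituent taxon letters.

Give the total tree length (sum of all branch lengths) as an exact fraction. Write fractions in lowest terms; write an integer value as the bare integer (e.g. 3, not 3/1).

495/8

iteration 1: select B,L (d=28, Q=-174); attach at lengths (9, 19); label the merged cluster BL
  updated: d(BL,C)=27/2, d(BL,I)=49/2, d(BL,O)=21
iteration 2: select BL,C (d=27/2, Q=-169/2); attach at lengths (67/8, 41/8); label the merged cluster BCL
  updated: d(BCL,I)=21, d(BCL,O)=31/4
iteration 3: select BCL,I (d=21, Q=-163/4); attach at lengths (67/8, 101/8); label the merged cluster BCIL
  updated: d(BCIL,O)=-5/8
iteration 4: select BCIL,O (d=-5/8); attach at lengths (-5/16, -5/16); label the merged cluster BCILO
final tree: ((((B:9,L:19):67/8,C:41/8):67/8,I:101/8):-5/16,O:-5/16)
total length: 495/8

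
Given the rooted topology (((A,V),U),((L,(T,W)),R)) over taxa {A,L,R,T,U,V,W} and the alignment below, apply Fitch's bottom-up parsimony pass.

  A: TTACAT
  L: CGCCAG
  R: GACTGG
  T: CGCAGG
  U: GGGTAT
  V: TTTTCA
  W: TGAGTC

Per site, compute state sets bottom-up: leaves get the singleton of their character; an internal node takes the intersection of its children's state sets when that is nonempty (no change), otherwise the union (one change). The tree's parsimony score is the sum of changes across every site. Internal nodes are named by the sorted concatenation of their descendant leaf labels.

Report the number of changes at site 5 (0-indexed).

site 0, node AV: A={T} ∩ V={T} → {T} (+0)
site 0, node AUV: AV={T} ∪ U={G} → {G,T} (+1)
site 0, node TW: T={C} ∪ W={T} → {C,T} (+1)
site 0, node LTW: L={C} ∩ TW={C,T} → {C} (+0)
site 0, node LRTW: LTW={C} ∪ R={G} → {C,G} (+1)
site 0, node ALRTUVW: AUV={G,T} ∩ LRTW={C,G} → {G} (+0)
site 1, node AV: A={T} ∩ V={T} → {T} (+0)
site 1, node AUV: AV={T} ∪ U={G} → {G,T} (+1)
site 1, node TW: T={G} ∩ W={G} → {G} (+0)
site 1, node LTW: L={G} ∩ TW={G} → {G} (+0)
site 1, node LRTW: LTW={G} ∪ R={A} → {A,G} (+1)
site 1, node ALRTUVW: AUV={G,T} ∩ LRTW={A,G} → {G} (+0)
site 2, node AV: A={A} ∪ V={T} → {A,T} (+1)
site 2, node AUV: AV={A,T} ∪ U={G} → {A,G,T} (+1)
site 2, node TW: T={C} ∪ W={A} → {A,C} (+1)
site 2, node LTW: L={C} ∩ TW={A,C} → {C} (+0)
site 2, node LRTW: LTW={C} ∩ R={C} → {C} (+0)
site 2, node ALRTUVW: AUV={A,G,T} ∪ LRTW={C} → {A,C,G,T} (+1)
site 3, node AV: A={C} ∪ V={T} → {C,T} (+1)
site 3, node AUV: AV={C,T} ∩ U={T} → {T} (+0)
site 3, node TW: T={A} ∪ W={G} → {A,G} (+1)
site 3, node LTW: L={C} ∪ TW={A,G} → {A,C,G} (+1)
site 3, node LRTW: LTW={A,C,G} ∪ R={T} → {A,C,G,T} (+1)
site 3, node ALRTUVW: AUV={T} ∩ LRTW={A,C,G,T} → {T} (+0)
site 4, node AV: A={A} ∪ V={C} → {A,C} (+1)
site 4, node AUV: AV={A,C} ∩ U={A} → {A} (+0)
site 4, node TW: T={G} ∪ W={T} → {G,T} (+1)
site 4, node LTW: L={A} ∪ TW={G,T} → {A,G,T} (+1)
site 4, node LRTW: LTW={A,G,T} ∩ R={G} → {G} (+0)
site 4, node ALRTUVW: AUV={A} ∪ LRTW={G} → {A,G} (+1)
site 5, node AV: A={T} ∪ V={A} → {A,T} (+1)
site 5, node AUV: AV={A,T} ∩ U={T} → {T} (+0)
site 5, node TW: T={G} ∪ W={C} → {C,G} (+1)
site 5, node LTW: L={G} ∩ TW={C,G} → {G} (+0)
site 5, node LRTW: LTW={G} ∩ R={G} → {G} (+0)
site 5, node ALRTUVW: AUV={T} ∪ LRTW={G} → {G,T} (+1)
per-site changes: [3, 2, 4, 4, 4, 3]; total = 20

3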